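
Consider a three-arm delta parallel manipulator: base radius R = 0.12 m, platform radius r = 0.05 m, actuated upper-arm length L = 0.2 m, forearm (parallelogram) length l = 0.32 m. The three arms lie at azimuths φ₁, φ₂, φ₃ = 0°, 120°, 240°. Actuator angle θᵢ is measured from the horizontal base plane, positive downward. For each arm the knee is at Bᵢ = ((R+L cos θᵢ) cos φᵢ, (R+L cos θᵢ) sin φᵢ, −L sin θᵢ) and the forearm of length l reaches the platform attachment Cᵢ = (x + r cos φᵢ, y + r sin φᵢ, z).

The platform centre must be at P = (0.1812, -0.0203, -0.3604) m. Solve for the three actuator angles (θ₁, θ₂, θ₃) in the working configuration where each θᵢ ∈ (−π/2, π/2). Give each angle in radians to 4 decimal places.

θ₁ = 0.2617, θ₂ = 1.3088, θ₃ = 1.2213

rotate P by −φ1: (0.1812, -0.0203, -0.3604)
  A=-0.1112, B=-0.3604, C=(l²−L²−A²−y'²−z²)/(2L)=-0.2007
  θ1 = atan2(B,A) + arccos(C/0.3772) = 0.2617
φ2=120.0° → target in arm frame (-0.1082, -0.1468)
  A cos θ + B sin θ = C:  0.1782·cos θ + -0.3604·sin θ = -0.3019
  γ=atan2(-0.3604,0.1782)=-1.1116;  ψ=arccos(-0.7510)=2.4204;  θ2=γ+ψ≈1.3088
rotate P by −φ3: (-0.0730, 0.1671, -0.3604)
  A=0.1430, B=-0.3604, C=(l²−L²−A²−y'²−z²)/(2L)=-0.2896
  γ=atan2(-0.3604,0.1430)=-1.1930;  ψ=arccos(-0.7470)=2.4143;  θ3=γ+ψ≈1.2213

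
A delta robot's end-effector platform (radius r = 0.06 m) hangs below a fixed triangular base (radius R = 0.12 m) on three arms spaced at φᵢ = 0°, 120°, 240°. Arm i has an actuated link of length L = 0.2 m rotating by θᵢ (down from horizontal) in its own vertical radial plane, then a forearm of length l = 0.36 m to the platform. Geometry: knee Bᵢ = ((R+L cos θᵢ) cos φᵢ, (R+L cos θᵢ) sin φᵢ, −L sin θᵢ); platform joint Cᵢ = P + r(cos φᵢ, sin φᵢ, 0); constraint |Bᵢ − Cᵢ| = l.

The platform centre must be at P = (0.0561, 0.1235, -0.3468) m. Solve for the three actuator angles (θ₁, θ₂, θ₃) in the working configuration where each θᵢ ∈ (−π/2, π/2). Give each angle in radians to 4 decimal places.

arm 1 (φ=0.0°): x'=0.0561, y'=0.1235
  A=0.0039, B=-0.3468, C=(l²−L²−A²−y'²−z²)/(2L)=-0.1148
  θ1 = atan2(B,A) + arccos(C/0.3468) = 0.3487
arm 2 (φ=120.0°): x'=0.0789, y'=-0.1103
  e−x'=-0.0189;  (l²−L²−(e−x')²−y'²−z²)/2L = -0.1080
  θ2 = atan2(B,A) + arccos(C/0.3473) = 0.2618
rotate P by −φ3: (-0.1350, -0.0132, -0.3468)
  A=0.1950, B=-0.3468, C=(l²−L²−A²−y'²−z²)/(2L)=-0.1722
  θ3 = atan2(B,A) + arccos(C/0.3979) = 0.9598

θ₁ = 0.3487, θ₂ = 0.2618, θ₃ = 0.9598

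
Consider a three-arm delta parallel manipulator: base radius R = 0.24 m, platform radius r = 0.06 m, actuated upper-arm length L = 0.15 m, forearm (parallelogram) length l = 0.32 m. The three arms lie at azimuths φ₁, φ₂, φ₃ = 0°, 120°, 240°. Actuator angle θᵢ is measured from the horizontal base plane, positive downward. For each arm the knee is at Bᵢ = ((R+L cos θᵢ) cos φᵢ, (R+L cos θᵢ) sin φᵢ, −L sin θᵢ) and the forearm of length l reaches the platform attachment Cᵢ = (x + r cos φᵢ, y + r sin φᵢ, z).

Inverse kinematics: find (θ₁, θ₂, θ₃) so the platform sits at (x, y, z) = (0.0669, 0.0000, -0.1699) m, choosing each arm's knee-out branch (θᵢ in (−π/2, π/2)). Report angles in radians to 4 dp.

rotate P by −φ1: (0.0669, 0.0000, -0.1699)
  A=0.1131, B=-0.1699, C=(l²−L²−A²−y'²−z²)/(2L)=0.1275
  θ1 = atan2(B,A) + arccos(C/0.2041) = -0.0872
rotate P by −φ2: (-0.0334, -0.0579, -0.1699)
  A=0.2134, B=-0.1699, C=(l²−L²−A²−y'²−z²)/(2L)=0.0071
  γ=atan2(-0.1699,0.2134)=-0.6723;  ψ=arccos(0.0259)=1.5449;  θ2=γ+ψ≈0.8727
rotate P by −φ3: (-0.0335, 0.0579, -0.1699)
  A cos θ + B sin θ = C:  0.2135·cos θ + -0.1699·sin θ = 0.0071
  θ3 = atan2(B,A) + arccos(C/0.2728) = 0.8727

θ₁ = -0.0872, θ₂ = 0.8727, θ₃ = 0.8727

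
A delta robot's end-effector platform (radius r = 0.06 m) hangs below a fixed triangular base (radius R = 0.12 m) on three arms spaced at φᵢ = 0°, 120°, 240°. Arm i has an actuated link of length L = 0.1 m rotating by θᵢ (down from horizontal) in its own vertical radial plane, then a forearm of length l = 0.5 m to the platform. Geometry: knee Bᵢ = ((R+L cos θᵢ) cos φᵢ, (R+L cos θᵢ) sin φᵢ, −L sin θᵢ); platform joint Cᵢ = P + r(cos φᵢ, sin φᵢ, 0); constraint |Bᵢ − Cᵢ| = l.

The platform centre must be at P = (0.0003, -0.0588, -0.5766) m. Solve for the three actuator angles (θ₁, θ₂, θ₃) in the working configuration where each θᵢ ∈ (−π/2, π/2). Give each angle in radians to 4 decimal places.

arm 1 (φ=0.0°): x'=0.0003, y'=-0.0588
  A cos θ + B sin θ = C:  0.0597·cos θ + -0.5766·sin θ = -0.4974
  √(A²+B²)=0.5797;  θ1 = -1.4676+2.6024 ≈ 1.1348
arm 2 (φ=120.0°): x'=-0.0511, y'=0.0291
  e−x'=0.1111;  (l²−L²−(e−x')²−y'²−z²)/2L = -0.5283
  θ2 = atan2(B,A) + arccos(C/0.5872) = 1.3092
rotate P by −φ3: (0.0508, 0.0297, -0.5766)
  A cos θ + B sin θ = C:  0.0092·cos θ + -0.5766·sin θ = -0.4672
  √(A²+B²)=0.5767;  θ3 = -1.5548+2.5151 ≈ 0.9603

θ₁ = 1.1348, θ₂ = 1.3092, θ₃ = 0.9603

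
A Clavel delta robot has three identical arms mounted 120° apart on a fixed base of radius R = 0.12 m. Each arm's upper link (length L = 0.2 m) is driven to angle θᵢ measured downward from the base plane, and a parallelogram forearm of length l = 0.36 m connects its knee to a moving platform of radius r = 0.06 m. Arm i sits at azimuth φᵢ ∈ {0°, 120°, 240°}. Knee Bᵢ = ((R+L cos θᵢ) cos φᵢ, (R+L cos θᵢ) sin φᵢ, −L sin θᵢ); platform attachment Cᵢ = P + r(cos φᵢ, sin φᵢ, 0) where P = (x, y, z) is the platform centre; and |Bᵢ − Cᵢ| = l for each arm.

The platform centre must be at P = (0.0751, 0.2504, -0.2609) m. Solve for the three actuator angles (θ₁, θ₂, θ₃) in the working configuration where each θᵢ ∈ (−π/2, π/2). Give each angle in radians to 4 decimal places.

θ₁ = 0.3494, θ₂ = -0.1744, θ₃ = 1.3963

rotate P by −φ1: (0.0751, 0.2504, -0.2609)
  e−x'=-0.0151;  (l²−L²−(e−x')²−y'²−z²)/2L = -0.1035
  √(A²+B²)=0.2613;  θ1 = -1.6286+1.9780 ≈ 0.3494
φ2=120.0° → target in arm frame (0.1793, -0.1902)
  e−x'=-0.1193;  (l²−L²−(e−x')²−y'²−z²)/2L = -0.0722
  γ=atan2(-0.2609,-0.1193)=-1.9997;  ψ=arccos(-0.2518)=1.8253;  θ2=γ+ψ≈-0.1744
rotate P by −φ3: (-0.2544, -0.0602, -0.2609)
  A cos θ + B sin θ = C:  0.3144·cos θ + -0.2609·sin θ = -0.2023
  θ3 = atan2(B,A) + arccos(C/0.4086) = 1.3963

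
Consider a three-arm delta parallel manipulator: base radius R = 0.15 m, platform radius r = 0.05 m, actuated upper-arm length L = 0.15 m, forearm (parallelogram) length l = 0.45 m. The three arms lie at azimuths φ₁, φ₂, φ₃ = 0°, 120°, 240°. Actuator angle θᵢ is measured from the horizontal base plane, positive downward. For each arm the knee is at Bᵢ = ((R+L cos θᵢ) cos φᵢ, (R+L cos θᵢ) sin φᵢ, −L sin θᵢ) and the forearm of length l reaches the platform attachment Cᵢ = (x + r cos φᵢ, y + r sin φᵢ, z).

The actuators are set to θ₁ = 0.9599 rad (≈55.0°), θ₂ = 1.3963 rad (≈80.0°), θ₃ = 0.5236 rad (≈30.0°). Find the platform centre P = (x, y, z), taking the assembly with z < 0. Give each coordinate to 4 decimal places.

(0.0070, -0.1542, -0.5058)

φ1=0.0°: virtual centre (0.1860, 0.0000, -0.1229), radius l
φ2=120.0°: virtual centre (-0.0630, 0.1092, -0.1477), radius l
arm 3 at φ=240.0°: e+L cos θ3 = 0.2299;  O3 = (-0.1150, -0.1991, -0.0750)
eliminate P² terms by subtracting sphere 1 from 2 and 3
[-0.4981 0.2183 -0.0497]·P = -0.0120;  [-0.6020 -0.3982 0.0957]·P = 0.0088
det = 0.3298;  x = 0.0087+0.0034z,  y = -0.0352+0.2353z
sphere 1 gives Az²+Bz+C=0 with A=1.0554, B=0.2280, C=-0.1547;  B²−4AC=0.7051;  roots -0.5058, 0.2898;  negative root z = -0.5058
x = 0.0070, y = -0.1542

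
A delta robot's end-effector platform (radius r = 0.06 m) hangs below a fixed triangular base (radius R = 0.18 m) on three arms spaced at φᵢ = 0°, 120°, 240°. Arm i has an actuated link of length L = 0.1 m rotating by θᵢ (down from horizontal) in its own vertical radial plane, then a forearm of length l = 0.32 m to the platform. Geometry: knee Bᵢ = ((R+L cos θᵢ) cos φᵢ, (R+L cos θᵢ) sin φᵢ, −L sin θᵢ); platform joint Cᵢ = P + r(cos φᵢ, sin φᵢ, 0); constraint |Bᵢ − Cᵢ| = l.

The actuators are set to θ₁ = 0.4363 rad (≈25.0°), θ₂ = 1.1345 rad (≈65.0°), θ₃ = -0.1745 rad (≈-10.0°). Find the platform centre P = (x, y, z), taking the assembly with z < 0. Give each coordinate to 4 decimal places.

(0.0117, -0.1092, -0.2679)

φ1=0.0°: virtual centre (0.2106, 0.0000, -0.0423), radius l
arm 2 at φ=120.0°: (R−r)+L cos θ2 = 0.1623;  O2 = (-0.0811, 0.1405, -0.0906)
arm 3 at φ=240.0°: (R−r)+L cos θ3 = 0.2185;  O3 = (-0.1092, -0.1892, 0.0174)
eliminate P² terms by subtracting sphere 1 from 2 and 3
linear system: -0.5835x+0.2810y = -0.0116−-0.0967z; -0.6397x+-0.3784y = 0.0019−0.1192z
det = 0.4006;  x = 0.0096+-0.0077z,  y = -0.0213+0.3282z
sphere 1 gives Az²+Bz+C=0 with A=1.1078, B=0.0737, C=-0.0598;  B²−4AC=0.2702;  roots -0.2679, 0.2014;  negative root z = -0.2679
x = 0.0117, y = -0.1092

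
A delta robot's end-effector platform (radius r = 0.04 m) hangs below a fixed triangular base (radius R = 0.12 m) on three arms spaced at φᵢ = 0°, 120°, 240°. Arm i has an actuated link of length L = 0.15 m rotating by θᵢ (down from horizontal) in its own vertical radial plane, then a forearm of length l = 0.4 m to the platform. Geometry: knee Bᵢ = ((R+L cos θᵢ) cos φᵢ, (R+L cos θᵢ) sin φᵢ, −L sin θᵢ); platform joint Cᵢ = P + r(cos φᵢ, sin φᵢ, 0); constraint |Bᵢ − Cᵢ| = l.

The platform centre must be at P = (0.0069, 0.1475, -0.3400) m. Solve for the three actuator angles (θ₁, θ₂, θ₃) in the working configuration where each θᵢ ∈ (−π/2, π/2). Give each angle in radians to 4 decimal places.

θ₁ = 0.2616, θ₂ = -0.2620, θ₃ = 0.7851

φ1=0.0° → target in arm frame (0.0069, 0.1475)
  e−x'=0.0731;  (l²−L²−(e−x')²−y'²−z²)/2L = -0.0173
  √(A²+B²)=0.3478;  θ1 = -1.3590+1.6207 ≈ 0.2616
φ2=120.0° → target in arm frame (0.1243, -0.0797)
  e−x'=-0.0443;  (l²−L²−(e−x')²−y'²−z²)/2L = 0.0453
  γ=atan2(-0.3400,-0.0443)=-1.7003;  ψ=arccos(0.1320)=1.4384;  θ2=γ+ψ≈-0.2620
arm 3 (φ=240.0°): x'=-0.1312, y'=-0.0678
  A=0.2112, B=-0.3400, C=(l²−L²−A²−y'²−z²)/(2L)=-0.0910
  θ3 = atan2(B,A) + arccos(C/0.4003) = 0.7851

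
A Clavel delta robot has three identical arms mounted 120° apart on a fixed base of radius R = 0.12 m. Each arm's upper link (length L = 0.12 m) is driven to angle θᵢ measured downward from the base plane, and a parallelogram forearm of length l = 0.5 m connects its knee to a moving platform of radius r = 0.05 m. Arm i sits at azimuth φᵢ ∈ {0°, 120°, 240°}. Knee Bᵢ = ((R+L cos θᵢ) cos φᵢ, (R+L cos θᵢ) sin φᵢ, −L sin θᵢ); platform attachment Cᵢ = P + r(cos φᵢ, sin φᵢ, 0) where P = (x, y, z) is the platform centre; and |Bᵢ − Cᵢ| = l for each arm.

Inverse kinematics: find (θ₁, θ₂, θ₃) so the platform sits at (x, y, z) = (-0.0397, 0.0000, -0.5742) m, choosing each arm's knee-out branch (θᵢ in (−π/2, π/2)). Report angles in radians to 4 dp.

θ₁ = 1.0467, θ₂ = 0.8724, θ₃ = 0.8724

rotate P by −φ1: (-0.0397, 0.0000, -0.5742)
  e−x'=0.1097;  (l²−L²−(e−x')²−y'²−z²)/2L = -0.4422
  √(A²+B²)=0.5846;  θ1 = -1.3820+2.4288 ≈ 1.0467
φ2=120.0° → target in arm frame (0.0198, 0.0344)
  A=0.0502, B=-0.5742, C=(l²−L²−A²−y'²−z²)/(2L)=-0.4075
  θ2 = atan2(B,A) + arccos(C/0.5764) = 0.8724
arm 3 (φ=240.0°): x'=0.0199, y'=-0.0344
  A cos θ + B sin θ = C:  0.0501·cos θ + -0.5742·sin θ = -0.4075
  √(A²+B²)=0.5764;  θ3 = -1.4837+2.3561 ≈ 0.8724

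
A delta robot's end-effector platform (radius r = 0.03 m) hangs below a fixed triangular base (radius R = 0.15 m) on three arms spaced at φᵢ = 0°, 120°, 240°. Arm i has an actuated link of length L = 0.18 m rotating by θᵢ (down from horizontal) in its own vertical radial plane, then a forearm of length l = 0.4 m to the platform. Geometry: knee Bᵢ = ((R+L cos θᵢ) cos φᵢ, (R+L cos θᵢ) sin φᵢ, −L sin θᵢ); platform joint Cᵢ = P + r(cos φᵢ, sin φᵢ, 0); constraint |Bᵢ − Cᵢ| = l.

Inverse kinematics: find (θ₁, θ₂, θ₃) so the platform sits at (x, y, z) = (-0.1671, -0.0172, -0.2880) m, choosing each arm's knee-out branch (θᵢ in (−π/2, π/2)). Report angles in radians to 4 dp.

φ1=0.0° → target in arm frame (-0.1671, -0.0172)
  A=0.2871, B=-0.2880, C=(l²−L²−A²−y'²−z²)/(2L)=-0.1057
  γ=atan2(-0.2880,0.2871)=-0.7870;  ψ=arccos(-0.2600)=1.8338;  θ1=γ+ψ≈1.0469
rotate P by −φ2: (0.0687, 0.1533, -0.2880)
  A cos θ + B sin θ = C:  0.0513·cos θ + -0.2880·sin θ = 0.0514
  γ=atan2(-0.2880,0.0513)=-1.3944;  ψ=arccos(0.1758)=1.3941;  θ2=γ+ψ≈-0.0003
arm 3 (φ=240.0°): x'=0.0984, y'=-0.1361
  e−x'=0.0216;  (l²−L²−(e−x')²−y'²−z²)/2L = 0.0713
  θ3 = atan2(B,A) + arccos(C/0.2888) = -0.1747

θ₁ = 1.0469, θ₂ = -0.0003, θ₃ = -0.1747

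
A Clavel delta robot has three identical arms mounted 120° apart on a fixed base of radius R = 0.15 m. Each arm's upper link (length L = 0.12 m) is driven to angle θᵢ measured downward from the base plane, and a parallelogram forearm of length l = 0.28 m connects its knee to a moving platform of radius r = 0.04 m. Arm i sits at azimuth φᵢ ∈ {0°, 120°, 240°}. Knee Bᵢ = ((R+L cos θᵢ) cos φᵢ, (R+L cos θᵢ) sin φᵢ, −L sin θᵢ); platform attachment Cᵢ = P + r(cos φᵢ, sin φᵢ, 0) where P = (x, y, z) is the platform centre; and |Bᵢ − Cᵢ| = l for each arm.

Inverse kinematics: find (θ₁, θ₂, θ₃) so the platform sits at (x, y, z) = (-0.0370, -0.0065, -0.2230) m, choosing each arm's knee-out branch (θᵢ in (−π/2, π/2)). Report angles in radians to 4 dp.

θ₁ = 0.6982, θ₂ = 0.3492, θ₃ = 0.2616

arm 1 (φ=0.0°): x'=-0.0370, y'=-0.0065
  e−x'=0.1470;  (l²−L²−(e−x')²−y'²−z²)/2L = -0.0308
  θ1 = atan2(B,A) + arccos(C/0.2671) = 0.6982
arm 2 (φ=120.0°): x'=0.0129, y'=0.0353
  A=0.0971, B=-0.2230, C=(l²−L²−A²−y'²−z²)/(2L)=0.0150
  √(A²+B²)=0.2432;  θ2 = -1.1600+1.5092 ≈ 0.3492
arm 3 (φ=240.0°): x'=0.0241, y'=-0.0288
  e−x'=0.0859;  (l²−L²−(e−x')²−y'²−z²)/2L = 0.0253
  √(A²+B²)=0.2390;  θ3 = -1.2032+1.4648 ≈ 0.2616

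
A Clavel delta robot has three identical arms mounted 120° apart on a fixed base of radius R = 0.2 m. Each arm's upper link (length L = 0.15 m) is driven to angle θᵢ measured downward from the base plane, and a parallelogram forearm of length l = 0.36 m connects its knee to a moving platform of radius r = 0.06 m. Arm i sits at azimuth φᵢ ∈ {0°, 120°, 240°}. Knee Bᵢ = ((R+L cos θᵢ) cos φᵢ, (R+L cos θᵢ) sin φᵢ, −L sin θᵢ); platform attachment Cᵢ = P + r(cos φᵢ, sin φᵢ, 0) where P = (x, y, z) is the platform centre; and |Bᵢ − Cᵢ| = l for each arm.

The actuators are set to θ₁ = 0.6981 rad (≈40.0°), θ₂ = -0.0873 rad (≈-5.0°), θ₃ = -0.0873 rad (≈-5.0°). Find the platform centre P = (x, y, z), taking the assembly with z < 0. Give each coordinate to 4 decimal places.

(-0.0768, 0.0000, -0.2362)

centre 1 = (0.2549·cos0.0°, 0.2549·sin0.0°, -0.0964) = (0.2549, 0.0000, -0.0964)
centre 2 = (0.2894·cos120.0°, 0.2894·sin120.0°, 0.0131) = (-0.1447, 0.2507, 0.0131)
φ3=240.0°: virtual centre (-0.1447, -0.2507, 0.0131), radius l
subtract pairs → two planes through P
linear system: -0.7992x+0.5013y = 0.0097−0.2190z; -0.7992x+-0.5013y = 0.0097−0.2190z
det = 0.8013;  x = -0.0121+0.2740z,  y = 0.0000+0.0000z
quadratic in z: (1.0751)z²+(0.0465)z+(-0.0490)=0, √Δ=0.4615 → z ∈ {-0.2362, 0.1930}; z = -0.2362 (taking z<0)
x = -0.0768, y = 0.0000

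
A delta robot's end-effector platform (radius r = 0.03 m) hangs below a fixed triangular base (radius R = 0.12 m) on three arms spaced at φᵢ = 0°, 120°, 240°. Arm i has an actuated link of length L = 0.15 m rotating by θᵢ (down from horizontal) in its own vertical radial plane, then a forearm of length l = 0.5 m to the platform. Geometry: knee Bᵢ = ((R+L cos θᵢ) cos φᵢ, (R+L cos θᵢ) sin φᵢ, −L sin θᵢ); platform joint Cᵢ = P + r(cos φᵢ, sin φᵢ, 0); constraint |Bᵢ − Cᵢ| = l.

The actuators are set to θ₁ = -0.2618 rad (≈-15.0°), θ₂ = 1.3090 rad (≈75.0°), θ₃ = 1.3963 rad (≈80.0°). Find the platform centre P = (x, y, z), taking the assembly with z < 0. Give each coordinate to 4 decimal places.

(0.3183, 0.0211, -0.4537)

centre 1 = (0.2349·cos0.0°, 0.2349·sin0.0°, 0.0388) = (0.2349, 0.0000, 0.0388)
φ2=120.0°: virtual centre (-0.0644, 0.1116, -0.1449), radius l
φ3=240.0°: virtual centre (-0.0580, -0.1005, -0.1477), radius l
|centre ₂|²−|centre ₁|² = -0.0191;  |centre ₃|²−|centre ₁|² = -0.0214
[-0.5986 0.2231 -0.3674]·P = -0.0191;  [-0.5858 -0.2010 -0.3731]·P = -0.0214
det = 0.2510;  x = 0.0343+-0.6258z,  y = 0.0065+-0.0322z
quadratic in z: (1.3927)z²+(0.1730)z+(-0.2082)=0, √Δ=1.0908 → z ∈ {-0.4537, 0.3295}; z = -0.4537 (taking z<0)
x = 0.3183, y = 0.0211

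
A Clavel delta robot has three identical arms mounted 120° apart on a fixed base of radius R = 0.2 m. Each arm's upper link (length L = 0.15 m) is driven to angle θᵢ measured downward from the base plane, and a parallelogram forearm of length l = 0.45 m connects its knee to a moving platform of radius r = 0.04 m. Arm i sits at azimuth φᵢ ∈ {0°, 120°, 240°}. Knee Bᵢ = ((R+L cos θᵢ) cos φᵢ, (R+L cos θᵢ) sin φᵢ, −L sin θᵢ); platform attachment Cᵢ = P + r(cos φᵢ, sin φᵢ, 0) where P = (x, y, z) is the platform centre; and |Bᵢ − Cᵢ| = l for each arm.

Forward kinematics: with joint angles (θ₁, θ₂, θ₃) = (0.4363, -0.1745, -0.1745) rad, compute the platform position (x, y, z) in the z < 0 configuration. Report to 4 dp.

(-0.0691, 0.0000, -0.3265)

S1 = (0.2959·cos0.0°, 0.2959·sin0.0°, -0.0634) = (0.2959, 0.0000, -0.0634)
arm 2 at φ=120.0°: e+L cos θ2 = 0.3077;  S2 = (-0.1539, 0.2665, 0.0260)
S3 = (0.3077·cos240.0°, 0.3077·sin240.0°, 0.0260) = (-0.1539, -0.2665, 0.0260)
subtract pairs → two planes through P
[-0.8996 0.5330 0.1789]·P = 0.0038;  [-0.8996 -0.5330 0.1789]·P = 0.0038
det = 0.9590;  x = -0.0042+0.1988z,  y = 0.0000+0.0000z
sphere 1 gives Az²+Bz+C=0 with A=1.0395, B=0.0074, C=-0.1084;  B²−4AC=0.4508;  roots -0.3265, 0.3194;  negative root z = -0.3265
x = -0.0691, y = 0.0000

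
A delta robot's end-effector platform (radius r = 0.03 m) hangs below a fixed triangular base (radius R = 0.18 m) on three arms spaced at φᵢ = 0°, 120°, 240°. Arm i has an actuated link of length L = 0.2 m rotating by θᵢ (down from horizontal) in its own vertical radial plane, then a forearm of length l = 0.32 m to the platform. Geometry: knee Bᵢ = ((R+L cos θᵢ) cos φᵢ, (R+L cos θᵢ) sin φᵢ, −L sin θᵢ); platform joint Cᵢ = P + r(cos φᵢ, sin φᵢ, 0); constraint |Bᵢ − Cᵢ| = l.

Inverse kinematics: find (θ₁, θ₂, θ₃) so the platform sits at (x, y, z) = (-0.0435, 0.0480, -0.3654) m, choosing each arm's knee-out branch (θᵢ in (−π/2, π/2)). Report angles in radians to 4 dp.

θ₁ = 1.2217, θ₂ = 0.7853, θ₃ = 1.1345

rotate P by −φ1: (-0.0435, 0.0480, -0.3654)
  A cos θ + B sin θ = C:  0.1935·cos θ + -0.3654·sin θ = -0.2772
  θ1 = atan2(B,A) + arccos(C/0.4135) = 1.2217
φ2=120.0° → target in arm frame (0.0633, 0.0137)
  e−x'=0.0867;  (l²−L²−(e−x')²−y'²−z²)/2L = -0.1970
  γ=atan2(-0.3654,0.0867)=-1.3379;  ψ=arccos(-0.5247)=2.1232;  θ2=γ+ψ≈0.7853
φ3=240.0° → target in arm frame (-0.0198, -0.0617)
  A=0.1698, B=-0.3654, C=(l²−L²−A²−y'²−z²)/(2L)=-0.2594
  √(A²+B²)=0.4029;  θ3 = -1.1357+2.2702 ≈ 1.1345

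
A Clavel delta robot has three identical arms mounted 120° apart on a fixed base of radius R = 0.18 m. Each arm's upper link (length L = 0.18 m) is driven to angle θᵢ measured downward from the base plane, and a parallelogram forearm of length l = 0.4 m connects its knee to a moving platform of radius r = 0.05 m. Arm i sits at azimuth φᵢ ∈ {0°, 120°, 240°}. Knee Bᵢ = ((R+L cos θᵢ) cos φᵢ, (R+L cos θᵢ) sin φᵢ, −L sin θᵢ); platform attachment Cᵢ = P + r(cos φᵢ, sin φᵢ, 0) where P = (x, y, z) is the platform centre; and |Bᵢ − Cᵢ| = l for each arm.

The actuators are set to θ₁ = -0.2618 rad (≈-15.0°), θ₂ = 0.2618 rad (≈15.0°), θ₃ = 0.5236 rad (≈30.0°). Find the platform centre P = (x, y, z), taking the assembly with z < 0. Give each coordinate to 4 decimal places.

S1 = (0.3039·cos0.0°, 0.3039·sin0.0°, 0.0466) = (0.3039, 0.0000, 0.0466)
arm 2 at φ=120.0°: (R−r)+L cos θ2 = 0.3039;  S2 = (-0.1519, 0.2632, -0.0466)
S3 = (0.2859·cos240.0°, 0.2859·sin240.0°, -0.0900) = (-0.1429, -0.2476, -0.0900)
subtract pairs → two planes through P
linear system: -0.9116x+0.5263y = 0.0000−-0.1864z; -0.8936x+-0.4952y = -0.0047−-0.2732z
Cramer: x(z) = 0.0027-0.2561z;  y(z) = 0.0046-0.0895z
into |P−S₁|² = l²: 1.0736z² + 0.0603z + -0.0671 = 0;  Δ = 0.2917;  z = -0.2796 or 0.2235 → z<0 root = -0.2796
x = 0.0743, y = 0.0297

(0.0743, 0.0297, -0.2796)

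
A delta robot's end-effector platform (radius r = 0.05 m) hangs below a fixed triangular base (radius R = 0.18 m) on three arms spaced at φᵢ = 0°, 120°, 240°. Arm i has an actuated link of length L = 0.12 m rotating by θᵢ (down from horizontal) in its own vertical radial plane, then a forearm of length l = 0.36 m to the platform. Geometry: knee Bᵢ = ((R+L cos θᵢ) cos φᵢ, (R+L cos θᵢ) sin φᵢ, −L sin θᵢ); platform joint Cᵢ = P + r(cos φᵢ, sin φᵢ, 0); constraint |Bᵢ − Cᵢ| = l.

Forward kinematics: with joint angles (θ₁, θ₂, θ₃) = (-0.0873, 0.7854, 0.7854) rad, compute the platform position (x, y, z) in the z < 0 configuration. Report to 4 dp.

(0.0969, 0.0000, -0.3156)

φ1=0.0°: virtual centre (0.2495, 0.0000, 0.0105), radius l
φ2=120.0°: virtual centre (-0.1074, 0.1861, -0.0849), radius l
arm 3 at φ=240.0°: e+L cos θ3 = 0.2149;  O3 = (-0.1074, -0.1861, -0.0849)
subtract pairs → two planes through P
[-0.7139 0.3721 -0.1906]·P = -0.0090;  [-0.7139 -0.3721 -0.1906]·P = -0.0090
det = 0.5314;  x = 0.0126+-0.2670z,  y = 0.0000+0.0000z
quadratic in z: (1.0713)z²+(0.1056)z+(-0.0734)=0, √Δ=0.5706 → z ∈ {-0.3156, 0.2170}; z = -0.3156 (taking z<0)
x = 0.0969, y = 0.0000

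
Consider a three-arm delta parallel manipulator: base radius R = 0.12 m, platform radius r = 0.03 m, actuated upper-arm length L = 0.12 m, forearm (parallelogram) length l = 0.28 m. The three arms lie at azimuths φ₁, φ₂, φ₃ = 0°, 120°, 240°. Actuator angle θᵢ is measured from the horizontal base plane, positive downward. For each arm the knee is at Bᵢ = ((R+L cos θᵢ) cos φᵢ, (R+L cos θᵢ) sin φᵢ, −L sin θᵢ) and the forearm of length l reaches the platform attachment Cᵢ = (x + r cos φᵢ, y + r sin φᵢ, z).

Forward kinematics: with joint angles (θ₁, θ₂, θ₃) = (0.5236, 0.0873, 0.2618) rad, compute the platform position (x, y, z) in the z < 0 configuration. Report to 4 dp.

O1 = (0.1939·cos0.0°, 0.1939·sin0.0°, -0.0600) = (0.1939, 0.0000, -0.0600)
O2 = (0.2095·cos120.0°, 0.2095·sin120.0°, -0.0105) = (-0.1048, 0.1815, -0.0105)
arm 3 at φ=240.0°: e+L cos θ3 = 0.2059;  O3 = (-0.1030, -0.1783, -0.0311)
|O₂|²−|O₁|² = 0.0028;  |O₃|²−|O₁|² = 0.0022
linear system: -0.5974x+0.3629y = 0.0028−0.0991z; -0.5938x+-0.3566y = 0.0022−0.0579z
Cramer: x(z) = -0.0042+0.1315z;  y(z) = 0.0009-0.0566z
into |P−O₁|² = l²: 1.0205z² + 0.0678z + -0.0356 = 0;  Δ = 0.1498;  z = -0.2228 or 0.1564 → z<0 root = -0.2228
x = -0.0335, y = 0.0135

(-0.0335, 0.0135, -0.2228)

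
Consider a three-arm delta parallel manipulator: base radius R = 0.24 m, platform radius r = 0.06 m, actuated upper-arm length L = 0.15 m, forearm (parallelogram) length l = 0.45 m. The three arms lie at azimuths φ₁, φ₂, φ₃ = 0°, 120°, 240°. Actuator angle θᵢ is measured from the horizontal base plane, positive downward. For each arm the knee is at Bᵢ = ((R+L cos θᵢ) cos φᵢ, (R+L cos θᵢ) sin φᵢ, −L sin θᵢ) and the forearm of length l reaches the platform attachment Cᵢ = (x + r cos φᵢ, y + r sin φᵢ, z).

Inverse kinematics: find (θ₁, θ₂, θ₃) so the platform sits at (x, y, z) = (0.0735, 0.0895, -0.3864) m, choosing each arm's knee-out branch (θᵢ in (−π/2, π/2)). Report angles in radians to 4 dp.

θ₁ = 0.1745, θ₂ = 0.3495, θ₃ = 1.0472

φ1=0.0° → target in arm frame (0.0735, 0.0895)
  A=0.1065, B=-0.3864, C=(l²−L²−A²−y'²−z²)/(2L)=0.0378
  θ1 = atan2(B,A) + arccos(C/0.4008) = 0.1745
φ2=120.0° → target in arm frame (0.0408, -0.1084)
  A cos θ + B sin θ = C:  0.1392·cos θ + -0.3864·sin θ = -0.0015
  √(A²+B²)=0.4107;  θ2 = -1.2249+1.5744 ≈ 0.3495
φ3=240.0° → target in arm frame (-0.1143, 0.0189)
  A cos θ + B sin θ = C:  0.2943·cos θ + -0.3864·sin θ = -0.1875
  θ3 = atan2(B,A) + arccos(C/0.4857) = 1.0472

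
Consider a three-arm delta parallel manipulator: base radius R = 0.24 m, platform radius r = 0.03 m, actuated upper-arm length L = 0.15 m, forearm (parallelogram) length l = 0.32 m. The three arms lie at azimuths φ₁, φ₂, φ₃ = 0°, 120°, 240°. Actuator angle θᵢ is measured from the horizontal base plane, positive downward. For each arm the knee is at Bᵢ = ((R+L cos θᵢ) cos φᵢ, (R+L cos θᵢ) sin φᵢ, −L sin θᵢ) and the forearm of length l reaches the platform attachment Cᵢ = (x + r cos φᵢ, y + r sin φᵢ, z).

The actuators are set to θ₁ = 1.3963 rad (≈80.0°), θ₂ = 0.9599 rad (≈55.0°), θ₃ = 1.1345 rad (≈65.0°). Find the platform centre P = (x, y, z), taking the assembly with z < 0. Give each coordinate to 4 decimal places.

S1 = (0.2360·cos0.0°, 0.2360·sin0.0°, -0.1477) = (0.2360, 0.0000, -0.1477)
φ2=120.0°: virtual centre (-0.1480, 0.2564, -0.1229), radius l
arm 3 at φ=240.0°: e+L cos θ3 = 0.2734;  S3 = (-0.1367, -0.2368, -0.1359)
eliminate P² terms by subtracting sphere 1 from 2 and 3
plane₁₂: -0.7681x+0.5128y+0.0497z = 0.0252
Cramer: x(z) = -0.0268+0.0477z;  y(z) = 0.0090-0.0254z
into |P−S₁|² = l²: 1.0029z² + 0.2699z + -0.0114 = 0;  Δ = 0.1187;  z = -0.3063 or 0.0372 → z<0 root = -0.3063
x = -0.0414, y = 0.0168

(-0.0414, 0.0168, -0.3063)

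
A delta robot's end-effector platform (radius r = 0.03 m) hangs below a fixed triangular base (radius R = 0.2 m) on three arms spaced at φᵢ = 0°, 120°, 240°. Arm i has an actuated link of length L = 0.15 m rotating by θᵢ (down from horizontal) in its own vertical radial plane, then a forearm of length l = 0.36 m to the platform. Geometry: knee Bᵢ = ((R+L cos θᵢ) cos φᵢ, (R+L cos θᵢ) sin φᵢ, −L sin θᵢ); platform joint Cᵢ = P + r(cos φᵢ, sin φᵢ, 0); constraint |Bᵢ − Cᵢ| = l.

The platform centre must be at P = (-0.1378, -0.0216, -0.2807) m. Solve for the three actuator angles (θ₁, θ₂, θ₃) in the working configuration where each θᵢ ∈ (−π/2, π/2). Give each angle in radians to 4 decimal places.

arm 1 (φ=0.0°): x'=-0.1378, y'=-0.0216
  A=0.3078, B=-0.2807, C=(l²−L²−A²−y'²−z²)/(2L)=-0.2230
  √(A²+B²)=0.4166;  θ1 = -0.7394+2.1357 ≈ 1.3963
arm 2 (φ=120.0°): x'=0.0502, y'=0.1301
  A=0.1198, B=-0.2807, C=(l²−L²−A²−y'²−z²)/(2L)=-0.0099
  √(A²+B²)=0.3052;  θ2 = -1.1674+1.6034 ≈ 0.4360
φ3=240.0° → target in arm frame (0.0876, -0.1085)
  A cos θ + B sin θ = C:  0.0824·cos θ + -0.2807·sin θ = 0.0325
  √(A²+B²)=0.2925;  θ3 = -1.2853+1.4596 ≈ 0.1743

θ₁ = 1.3963, θ₂ = 0.4360, θ₃ = 0.1743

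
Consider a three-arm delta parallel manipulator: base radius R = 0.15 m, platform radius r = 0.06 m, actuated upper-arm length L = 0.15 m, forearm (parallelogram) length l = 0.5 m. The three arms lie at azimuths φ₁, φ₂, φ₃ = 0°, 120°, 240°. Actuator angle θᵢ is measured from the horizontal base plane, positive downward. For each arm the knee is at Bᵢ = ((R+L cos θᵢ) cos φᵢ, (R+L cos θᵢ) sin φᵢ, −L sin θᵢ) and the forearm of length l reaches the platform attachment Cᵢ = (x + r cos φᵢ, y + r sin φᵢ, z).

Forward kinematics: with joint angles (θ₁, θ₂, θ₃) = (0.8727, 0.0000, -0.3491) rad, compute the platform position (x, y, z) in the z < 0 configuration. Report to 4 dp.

(-0.2081, -0.0528, -0.4175)

arm 1 at φ=0.0°: (R−r)+L cos θ1 = 0.1864;  O1 = (0.1864, 0.0000, -0.1149)
arm 2 at φ=120.0°: (R−r)+L cos θ2 = 0.2400;  O2 = (-0.1200, 0.2078, 0.0000)
φ3=240.0°: virtual centre (-0.1155, -0.2000, 0.0513), radius l
|O₂|²−|O₁|² = 0.0096;  |O₃|²−|O₁|² = 0.0080
linear system: -0.6128x+0.4157y = 0.0096−0.2298z; -0.6038x+-0.4000y = 0.0080−0.3324z
det = 0.4961;  x = -0.0145+0.4638z,  y = 0.0018+0.1309z
quadratic in z: (1.2323)z²+(0.0439)z+(-0.1964)=0, √Δ=0.9850 → z ∈ {-0.4175, 0.3818}; z = -0.4175 (taking z<0)
x = -0.2081, y = -0.0528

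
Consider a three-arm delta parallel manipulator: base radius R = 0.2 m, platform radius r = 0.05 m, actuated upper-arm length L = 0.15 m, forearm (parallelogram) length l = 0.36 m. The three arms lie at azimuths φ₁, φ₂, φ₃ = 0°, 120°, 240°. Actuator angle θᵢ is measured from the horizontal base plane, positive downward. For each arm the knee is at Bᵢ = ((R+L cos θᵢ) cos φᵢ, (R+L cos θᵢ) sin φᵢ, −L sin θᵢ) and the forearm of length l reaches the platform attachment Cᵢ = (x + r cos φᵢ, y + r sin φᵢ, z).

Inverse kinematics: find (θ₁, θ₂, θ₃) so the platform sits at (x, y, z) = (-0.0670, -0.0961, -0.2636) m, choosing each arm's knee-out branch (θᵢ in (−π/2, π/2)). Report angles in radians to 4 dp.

θ₁ = 0.8724, θ₂ = 0.7852, θ₃ = -0.3488

arm 1 (φ=0.0°): x'=-0.0670, y'=-0.0961
  e−x'=0.2170;  (l²−L²−(e−x')²−y'²−z²)/2L = -0.0624
  √(A²+B²)=0.3414;  θ1 = -0.8821+1.7545 ≈ 0.8724
arm 2 (φ=120.0°): x'=-0.0497, y'=0.1061
  e−x'=0.1997;  (l²−L²−(e−x')²−y'²−z²)/2L = -0.0451
  √(A²+B²)=0.3307;  θ2 = -0.9224+1.7076 ≈ 0.7852
arm 3 (φ=240.0°): x'=0.1167, y'=-0.0100
  A cos θ + B sin θ = C:  0.0333·cos θ + -0.2636·sin θ = 0.1214
  √(A²+B²)=0.2657;  θ3 = -1.4452+1.0964 ≈ -0.3488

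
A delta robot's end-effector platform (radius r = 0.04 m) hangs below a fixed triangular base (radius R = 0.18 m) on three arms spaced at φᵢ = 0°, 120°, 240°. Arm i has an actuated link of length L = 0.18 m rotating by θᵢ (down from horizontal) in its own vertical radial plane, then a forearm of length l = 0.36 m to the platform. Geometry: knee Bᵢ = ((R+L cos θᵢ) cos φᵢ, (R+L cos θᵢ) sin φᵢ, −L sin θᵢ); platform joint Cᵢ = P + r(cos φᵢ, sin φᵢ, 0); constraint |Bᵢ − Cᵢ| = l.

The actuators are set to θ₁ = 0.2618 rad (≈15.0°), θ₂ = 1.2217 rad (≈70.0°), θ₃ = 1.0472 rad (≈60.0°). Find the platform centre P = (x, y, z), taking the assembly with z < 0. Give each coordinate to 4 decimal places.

(0.1311, -0.0282, -0.3554)

centre 1 = (0.3139·cos0.0°, 0.3139·sin0.0°, -0.0466) = (0.3139, 0.0000, -0.0466)
arm 2 at φ=120.0°: e+L cos θ2 = 0.2016;  centre 2 = (-0.1008, 0.1746, -0.1691)
centre 3 = (0.2300·cos240.0°, 0.2300·sin240.0°, -0.1559) = (-0.1150, -0.1992, -0.1559)
eliminate P² terms by subtracting sphere 1 from 2 and 3
linear system: -0.8293x+0.3491y = -0.0314−-0.2451z; -0.8577x+-0.3984y = -0.0235−-0.2186z
det = 0.6298;  x = 0.0329+-0.2762z,  y = -0.0119+0.0460z
sphere 1 gives Az²+Bz+C=0 with A=1.0784, B=0.2473, C=-0.0483;  B²−4AC=0.2697;  roots -0.3554, 0.1261;  negative root z = -0.3554
x = 0.1311, y = -0.0282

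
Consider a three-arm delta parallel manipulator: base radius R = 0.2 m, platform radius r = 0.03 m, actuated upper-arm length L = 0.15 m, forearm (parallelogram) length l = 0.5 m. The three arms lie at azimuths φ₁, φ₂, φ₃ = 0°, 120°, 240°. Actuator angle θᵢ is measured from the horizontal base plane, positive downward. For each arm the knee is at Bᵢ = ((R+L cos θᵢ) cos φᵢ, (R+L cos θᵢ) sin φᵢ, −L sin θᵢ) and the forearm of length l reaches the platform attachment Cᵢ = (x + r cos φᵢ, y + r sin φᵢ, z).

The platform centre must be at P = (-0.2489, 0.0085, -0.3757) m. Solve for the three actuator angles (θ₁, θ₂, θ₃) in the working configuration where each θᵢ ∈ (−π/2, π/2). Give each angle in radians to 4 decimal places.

arm 1 (φ=0.0°): x'=-0.2489, y'=0.0085
  e−x'=0.4189;  (l²−L²−(e−x')²−y'²−z²)/2L = -0.2973
  θ1 = atan2(B,A) + arccos(C/0.5627) = 1.3964
rotate P by −φ2: (0.1318, 0.2113, -0.3757)
  e−x'=0.0382;  (l²−L²−(e−x')²−y'²−z²)/2L = 0.1341
  γ=atan2(-0.3757,0.0382)=-1.4695;  ψ=arccos(0.3552)=1.2077;  θ2=γ+ψ≈-0.2618
φ3=240.0° → target in arm frame (0.1171, -0.2198)
  e−x'=0.0529;  (l²−L²−(e−x')²−y'²−z²)/2L = 0.1175
  √(A²+B²)=0.3794;  θ3 = -1.4309+1.2561 ≈ -0.1748

θ₁ = 1.3964, θ₂ = -0.2618, θ₃ = -0.1748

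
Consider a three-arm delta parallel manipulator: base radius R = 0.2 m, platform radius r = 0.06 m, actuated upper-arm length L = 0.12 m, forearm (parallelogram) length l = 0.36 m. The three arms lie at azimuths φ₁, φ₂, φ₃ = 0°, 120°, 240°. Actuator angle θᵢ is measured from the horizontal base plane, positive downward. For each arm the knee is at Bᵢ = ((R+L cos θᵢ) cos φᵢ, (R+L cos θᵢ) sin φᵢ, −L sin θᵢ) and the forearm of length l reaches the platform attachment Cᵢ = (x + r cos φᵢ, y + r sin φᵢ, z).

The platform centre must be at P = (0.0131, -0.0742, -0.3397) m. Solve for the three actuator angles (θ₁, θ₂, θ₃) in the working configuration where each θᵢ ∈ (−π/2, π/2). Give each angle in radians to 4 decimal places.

φ1=0.0° → target in arm frame (0.0131, -0.0742)
  A cos θ + B sin θ = C:  0.1269·cos θ + -0.3397·sin θ = -0.0909
  γ=atan2(-0.3397,0.1269)=-1.2133;  ψ=arccos(-0.2505)=1.8240;  θ1=γ+ψ≈0.6108
arm 2 (φ=120.0°): x'=-0.0708, y'=0.0258
  e−x'=0.2108;  (l²−L²−(e−x')²−y'²−z²)/2L = -0.1887
  √(A²+B²)=0.3998;  θ2 = -1.0154+2.0625 ≈ 1.0471
arm 3 (φ=240.0°): x'=0.0577, y'=0.0484
  A cos θ + B sin θ = C:  0.0823·cos θ + -0.3397·sin θ = -0.0388
  θ3 = atan2(B,A) + arccos(C/0.3495) = 0.3489

θ₁ = 0.6108, θ₂ = 1.0471, θ₃ = 0.3489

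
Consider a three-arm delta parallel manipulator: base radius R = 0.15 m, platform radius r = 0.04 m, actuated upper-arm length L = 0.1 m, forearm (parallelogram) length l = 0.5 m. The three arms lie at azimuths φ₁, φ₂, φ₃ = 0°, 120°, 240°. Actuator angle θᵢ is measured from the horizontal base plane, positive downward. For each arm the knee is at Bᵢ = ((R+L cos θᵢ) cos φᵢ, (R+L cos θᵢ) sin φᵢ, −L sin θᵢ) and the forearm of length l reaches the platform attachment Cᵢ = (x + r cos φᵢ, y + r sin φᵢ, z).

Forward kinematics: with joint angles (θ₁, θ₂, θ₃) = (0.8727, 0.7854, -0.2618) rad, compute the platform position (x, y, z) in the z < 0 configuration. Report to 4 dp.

(-0.0965, -0.1409, -0.4726)

arm 1 at φ=0.0°: (R−r)+L cos θ1 = 0.1743;  S1 = (0.1743, 0.0000, -0.0766)
S2 = (0.1807·cos120.0°, 0.1807·sin120.0°, -0.0707) = (-0.0904, 0.1565, -0.0707)
arm 3 at φ=240.0°: (R−r)+L cos θ3 = 0.2066;  S3 = (-0.1033, -0.1789, 0.0259)
|S₂|²−|S₁|² = 0.0014;  |S₃|²−|S₁|² = 0.0071
[-0.5293 0.3130 0.0118]·P = 0.0014;  [-0.5551 -0.3578 0.2050]·P = 0.0071
Cramer: x(z) = -0.0075+0.1883z;  y(z) = -0.0082+0.2807z
into |P−S₁|² = l²: 1.1143z² + 0.0801z + -0.2110 = 0;  Δ = 0.9469;  z = -0.4726 or 0.4007 → z<0 root = -0.4726
x = -0.0965, y = -0.1409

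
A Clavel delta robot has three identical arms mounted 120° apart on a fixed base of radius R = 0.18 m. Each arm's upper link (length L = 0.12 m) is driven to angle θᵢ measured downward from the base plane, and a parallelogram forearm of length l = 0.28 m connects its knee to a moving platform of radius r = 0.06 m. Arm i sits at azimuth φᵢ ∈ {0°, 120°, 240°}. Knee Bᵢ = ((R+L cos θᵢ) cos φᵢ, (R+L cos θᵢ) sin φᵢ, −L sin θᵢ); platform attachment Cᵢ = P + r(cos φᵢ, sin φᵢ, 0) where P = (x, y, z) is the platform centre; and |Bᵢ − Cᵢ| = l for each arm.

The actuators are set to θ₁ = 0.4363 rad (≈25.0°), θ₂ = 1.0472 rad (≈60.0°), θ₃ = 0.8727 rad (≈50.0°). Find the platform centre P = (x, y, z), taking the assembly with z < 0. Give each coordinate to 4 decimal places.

(0.0547, -0.0176, -0.2693)

S1 = (0.2288·cos0.0°, 0.2288·sin0.0°, -0.0507) = (0.2288, 0.0000, -0.0507)
arm 2 at φ=120.0°: ρ2 = 0.1800;  S2 = (-0.0900, 0.1559, -0.1039)
φ3=240.0°: virtual centre (-0.0986, -0.1707, -0.0919), radius l
|S₂|²−|S₁|² = -0.0117;  |S₃|²−|S₁|² = -0.0076
plane₁₂: -0.6375x+0.3118y+-0.1064z = -0.0117
Cramer: x(z) = 0.0151-0.1471z;  y(z) = -0.0067+0.0406z
into |P−S₁|² = l²: 1.0233z² + 0.1637z + -0.0301 = 0;  Δ = 0.1501;  z = -0.2693 or 0.1093 → z<0 root = -0.2693
x = 0.0547, y = -0.0176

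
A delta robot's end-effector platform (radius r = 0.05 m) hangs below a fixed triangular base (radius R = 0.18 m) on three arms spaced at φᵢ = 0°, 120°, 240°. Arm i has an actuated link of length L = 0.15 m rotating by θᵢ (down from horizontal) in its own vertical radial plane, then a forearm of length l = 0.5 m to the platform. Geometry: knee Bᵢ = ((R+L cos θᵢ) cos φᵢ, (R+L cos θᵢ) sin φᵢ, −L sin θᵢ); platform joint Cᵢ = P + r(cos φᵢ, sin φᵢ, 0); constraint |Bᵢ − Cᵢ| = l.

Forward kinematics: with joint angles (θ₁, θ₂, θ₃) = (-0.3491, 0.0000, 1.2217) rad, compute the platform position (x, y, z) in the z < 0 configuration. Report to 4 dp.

arm 1 at φ=0.0°: (R−r)+L cos θ1 = 0.2710;  centre 1 = (0.2710, 0.0000, 0.0513)
arm 2 at φ=120.0°: (R−r)+L cos θ2 = 0.2800;  centre 2 = (-0.1400, 0.2425, 0.0000)
arm 3 at φ=240.0°: (R−r)+L cos θ3 = 0.1813;  centre 3 = (-0.0907, -0.1570, -0.1410)
|centre ₂|²−|centre ₁|² = 0.0024;  |centre ₃|²−|centre ₁|² = -0.0233
linear system: -0.8219x+0.4850y = 0.0024−-0.1026z; -0.7232x+-0.3140y = -0.0233−-0.3845z
det = 0.6088;  x = 0.0174+-0.3592z,  y = 0.0343+-0.3972z
sphere 1 gives Az²+Bz+C=0 with A=1.2868, B=0.0524, C=-0.1819;  B²−4AC=0.9389;  roots -0.3969, 0.3562;  negative root z = -0.3969
x = 0.1599, y = 0.1919

(0.1599, 0.1919, -0.3969)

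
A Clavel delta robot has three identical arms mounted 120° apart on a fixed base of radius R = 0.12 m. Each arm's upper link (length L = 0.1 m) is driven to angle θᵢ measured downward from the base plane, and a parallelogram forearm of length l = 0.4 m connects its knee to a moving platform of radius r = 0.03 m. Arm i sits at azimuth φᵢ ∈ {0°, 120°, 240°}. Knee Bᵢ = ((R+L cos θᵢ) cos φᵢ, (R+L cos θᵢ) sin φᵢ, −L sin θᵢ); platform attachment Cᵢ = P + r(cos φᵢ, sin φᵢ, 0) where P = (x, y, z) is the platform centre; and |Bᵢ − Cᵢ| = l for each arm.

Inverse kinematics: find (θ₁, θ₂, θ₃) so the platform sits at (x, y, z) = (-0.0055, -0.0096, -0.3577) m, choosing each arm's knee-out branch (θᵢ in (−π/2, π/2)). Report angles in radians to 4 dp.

θ₁ = 0.0866, θ₂ = 0.0870, θ₃ = -0.0005

φ1=0.0° → target in arm frame (-0.0055, -0.0096)
  A=0.0955, B=-0.3577, C=(l²−L²−A²−y'²−z²)/(2L)=0.0642
  θ1 = atan2(B,A) + arccos(C/0.3702) = 0.0866
arm 2 (φ=120.0°): x'=-0.0056, y'=0.0096
  A=0.0956, B=-0.3577, C=(l²−L²−A²−y'²−z²)/(2L)=0.0641
  √(A²+B²)=0.3702;  θ2 = -1.3097+1.3967 ≈ 0.0870
arm 3 (φ=240.0°): x'=0.0111, y'=0.0000
  A cos θ + B sin θ = C:  0.0789·cos θ + -0.3577·sin θ = 0.0791
  θ3 = atan2(B,A) + arccos(C/0.3663) = -0.0005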